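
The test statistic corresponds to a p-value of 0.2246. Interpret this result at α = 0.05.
Since p = 0.2246 > α = 0.05, fail to reject H₀.
There is insufficient evidence to reject the null hypothesis; the result is not statistically significant at the 0.05 level.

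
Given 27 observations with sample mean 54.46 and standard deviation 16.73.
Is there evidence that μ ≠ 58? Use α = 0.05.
One-sample t-test:
H₀: μ = 58
H₁: μ ≠ 58
df = n - 1 = 26
t = (x̄ - μ₀) / (s/√n) = (54.46 - 58) / (16.73/√27) = -1.099
p-value = 0.2816

Since p-value > α = 0.05, we fail to reject H₀.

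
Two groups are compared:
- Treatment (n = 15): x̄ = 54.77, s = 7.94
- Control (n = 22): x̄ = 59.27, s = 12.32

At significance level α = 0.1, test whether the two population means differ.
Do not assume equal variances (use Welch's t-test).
Welch's two-sample t-test:
H₀: μ₁ = μ₂
H₁: μ₁ ≠ μ₂
s₁²/n₁ = 7.94²/15 = 4.2029,  s₂²/n₂ = 12.32²/22 = 6.8992
SE = √(s₁²/n₁ + s₂²/n₂) = √(4.2029 + 6.8992) = 3.3320
df (Welch-Satterthwaite) = (s₁²/n₁ + s₂²/n₂)² / [(s₁²/n₁)²/(n₁-1) + (s₂²/n₂)²/(n₂-1)] ≈ 34.93
t = (x̄₁ - x̄₂) / SE = (54.77 - 59.27) / 3.3320 = -4.50 / 3.3320 = -1.351
p-value = 0.1855

Since p-value > α = 0.1, we fail to reject H₀.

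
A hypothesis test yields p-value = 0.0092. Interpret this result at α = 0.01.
Since p = 0.0092 < α = 0.01, reject H₀.
There is sufficient evidence to reject the null hypothesis; the result is statistically significant at the 0.01 level.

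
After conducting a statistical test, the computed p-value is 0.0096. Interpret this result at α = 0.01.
Since p = 0.0096 < α = 0.01, reject H₀.
There is sufficient evidence to reject the null hypothesis; the result is statistically significant at the 0.01 level.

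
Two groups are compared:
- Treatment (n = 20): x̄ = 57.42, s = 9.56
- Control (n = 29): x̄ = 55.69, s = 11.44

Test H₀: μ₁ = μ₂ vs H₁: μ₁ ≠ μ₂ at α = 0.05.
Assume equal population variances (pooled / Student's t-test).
Student's two-sample t-test (equal variances):
H₀: μ₁ = μ₂
H₁: μ₁ ≠ μ₂
df = n₁ + n₂ - 2 = 47
Pooled variance s_p² = [(n₁-1)s₁² + (n₂-1)s₂²] / (n₁ + n₂ - 2) = [(19)(9.56²) + (28)(11.44²)] / 47 = 114.9136
SE = √(s_p²(1/n₁ + 1/n₂)) = √(114.9136 × (1/20 + 1/29)) = 3.1158
t = (x̄₁ - x̄₂) / SE = (57.42 - 55.69) / 3.1158 = 1.73 / 3.1158 = 0.555
p-value = 0.5814

Since p-value > α = 0.05, we fail to reject H₀.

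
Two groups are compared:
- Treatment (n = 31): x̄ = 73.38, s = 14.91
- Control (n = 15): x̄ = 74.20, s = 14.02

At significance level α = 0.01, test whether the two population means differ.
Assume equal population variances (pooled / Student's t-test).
Student's two-sample t-test (equal variances):
H₀: μ₁ = μ₂
H₁: μ₁ ≠ μ₂
df = n₁ + n₂ - 2 = 44
Pooled variance s_p² = [(n₁-1)s₁² + (n₂-1)s₂²] / (n₁ + n₂ - 2) = [(30)(14.91²) + (14)(14.02²)] / 44 = 214.1156
SE = √(s_p²(1/n₁ + 1/n₂)) = √(214.1156 × (1/31 + 1/15)) = 4.6023
t = (x̄₁ - x̄₂) / SE = (73.38 - 74.20) / 4.6023 = -0.82 / 4.6023 = -0.178
p-value = 0.8594

Since p-value > α = 0.01, we fail to reject H₀.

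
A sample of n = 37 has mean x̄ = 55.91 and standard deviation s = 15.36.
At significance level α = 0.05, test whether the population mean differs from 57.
One-sample t-test:
H₀: μ = 57
H₁: μ ≠ 57
df = n - 1 = 36
t = (x̄ - μ₀) / (s/√n) = (55.91 - 57) / (15.36/√37) = -0.432
p-value = 0.6686

Since p-value > α = 0.05, we fail to reject H₀.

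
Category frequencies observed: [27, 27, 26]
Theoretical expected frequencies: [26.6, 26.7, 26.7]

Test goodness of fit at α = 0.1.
Chi-square goodness of fit test:
H₀: observed counts match expected distribution
H₁: observed counts differ from expected distribution
df = k - 1 = 2
χ² = Σ(O - E)²/E
   = (27 - 26.6)²/26.6 + (27 - 26.7)²/26.7 + (26 - 26.7)²/26.7
   = 0.006 + 0.003 + 0.018
   = 0.03
p-value = 0.9862

Since p-value > α = 0.1, we fail to reject H₀.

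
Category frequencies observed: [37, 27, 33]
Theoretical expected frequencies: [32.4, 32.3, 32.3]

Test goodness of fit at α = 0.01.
Chi-square goodness of fit test:
H₀: observed counts match expected distribution
H₁: observed counts differ from expected distribution
df = k - 1 = 2
χ² = Σ(O - E)²/E
   = (37 - 32.4)²/32.4 + (27 - 32.3)²/32.3 + (33 - 32.3)²/32.3
   = 0.653 + 0.870 + 0.015
   = 1.54
p-value = 0.4635

Since p-value > α = 0.01, we fail to reject H₀.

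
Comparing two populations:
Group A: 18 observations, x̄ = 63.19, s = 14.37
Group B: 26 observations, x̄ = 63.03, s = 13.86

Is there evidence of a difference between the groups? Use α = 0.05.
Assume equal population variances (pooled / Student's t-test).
Student's two-sample t-test (equal variances):
H₀: μ₁ = μ₂
H₁: μ₁ ≠ μ₂
df = n₁ + n₂ - 2 = 42
Pooled variance s_p² = [(n₁-1)s₁² + (n₂-1)s₂²] / (n₁ + n₂ - 2) = [(17)(14.37²) + (25)(13.86²)] / 42 = 197.9271
SE = √(s_p²(1/n₁ + 1/n₂)) = √(197.9271 × (1/18 + 1/26)) = 4.3138
t = (x̄₁ - x̄₂) / SE = (63.19 - 63.03) / 4.3138 = 0.16 / 4.3138 = 0.037
p-value = 0.9706

Since p-value > α = 0.05, we fail to reject H₀.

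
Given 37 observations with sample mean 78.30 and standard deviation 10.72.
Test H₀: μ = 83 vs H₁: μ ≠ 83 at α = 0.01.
One-sample t-test:
H₀: μ = 83
H₁: μ ≠ 83
df = n - 1 = 36
t = (x̄ - μ₀) / (s/√n) = (78.30 - 83) / (10.72/√37) = -2.667
p-value = 0.0114

Since p-value > α = 0.01, we fail to reject H₀.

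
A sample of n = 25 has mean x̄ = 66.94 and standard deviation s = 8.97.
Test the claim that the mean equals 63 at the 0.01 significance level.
One-sample t-test:
H₀: μ = 63
H₁: μ ≠ 63
df = n - 1 = 24
t = (x̄ - μ₀) / (s/√n) = (66.94 - 63) / (8.97/√25) = 2.196
p-value = 0.0380

Since p-value > α = 0.01, we fail to reject H₀.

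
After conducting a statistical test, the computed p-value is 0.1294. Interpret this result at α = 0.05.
Since p = 0.1294 > α = 0.05, fail to reject H₀.
There is insufficient evidence to reject the null hypothesis; the result is not statistically significant at the 0.05 level.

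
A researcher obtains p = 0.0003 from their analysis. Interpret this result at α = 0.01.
Since p = 0.0003 < α = 0.01, reject H₀.
There is sufficient evidence to reject the null hypothesis; the result is statistically significant at the 0.01 level.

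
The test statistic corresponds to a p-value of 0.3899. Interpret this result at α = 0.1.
Since p = 0.3899 > α = 0.1, fail to reject H₀.
There is insufficient evidence to reject the null hypothesis; the result is not statistically significant at the 0.1 level.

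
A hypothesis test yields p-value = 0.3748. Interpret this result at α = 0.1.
Since p = 0.3748 > α = 0.1, fail to reject H₀.
There is insufficient evidence to reject the null hypothesis; the result is not statistically significant at the 0.1 level.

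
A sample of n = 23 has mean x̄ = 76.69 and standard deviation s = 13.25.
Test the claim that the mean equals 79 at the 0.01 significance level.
One-sample t-test:
H₀: μ = 79
H₁: μ ≠ 79
df = n - 1 = 22
t = (x̄ - μ₀) / (s/√n) = (76.69 - 79) / (13.25/√23) = -0.836
p-value = 0.4121

Since p-value > α = 0.01, we fail to reject H₀.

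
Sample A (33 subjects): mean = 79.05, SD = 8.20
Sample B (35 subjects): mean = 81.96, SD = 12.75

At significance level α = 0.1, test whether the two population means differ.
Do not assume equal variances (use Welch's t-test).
Welch's two-sample t-test:
H₀: μ₁ = μ₂
H₁: μ₁ ≠ μ₂
s₁²/n₁ = 8.20²/33 = 2.0376,  s₂²/n₂ = 12.75²/35 = 4.6446
SE = √(s₁²/n₁ + s₂²/n₂) = √(2.0376 + 4.6446) = 2.5850
df (Welch-Satterthwaite) = (s₁²/n₁ + s₂²/n₂)² / [(s₁²/n₁)²/(n₁-1) + (s₂²/n₂)²/(n₂-1)] ≈ 58.43
t = (x̄₁ - x̄₂) / SE = (79.05 - 81.96) / 2.5850 = -2.91 / 2.5850 = -1.126
p-value = 0.2649

Since p-value > α = 0.1, we fail to reject H₀.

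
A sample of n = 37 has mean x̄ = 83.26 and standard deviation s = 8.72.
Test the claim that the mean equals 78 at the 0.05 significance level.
One-sample t-test:
H₀: μ = 78
H₁: μ ≠ 78
df = n - 1 = 36
t = (x̄ - μ₀) / (s/√n) = (83.26 - 78) / (8.72/√37) = 3.669
p-value = 0.0008

Since p-value < α = 0.05, we reject H₀.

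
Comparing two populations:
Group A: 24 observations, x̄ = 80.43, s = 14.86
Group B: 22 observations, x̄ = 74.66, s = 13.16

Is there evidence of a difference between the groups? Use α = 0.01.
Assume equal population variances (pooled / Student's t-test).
Student's two-sample t-test (equal variances):
H₀: μ₁ = μ₂
H₁: μ₁ ≠ μ₂
df = n₁ + n₂ - 2 = 44
Pooled variance s_p² = [(n₁-1)s₁² + (n₂-1)s₂²] / (n₁ + n₂ - 2) = [(23)(14.86²) + (21)(13.16²)] / 44 = 198.0852
SE = √(s_p²(1/n₁ + 1/n₂)) = √(198.0852 × (1/24 + 1/22)) = 4.1542
t = (x̄₁ - x̄₂) / SE = (80.43 - 74.66) / 4.1542 = 5.77 / 4.1542 = 1.389
p-value = 0.1718

Since p-value > α = 0.01, we fail to reject H₀.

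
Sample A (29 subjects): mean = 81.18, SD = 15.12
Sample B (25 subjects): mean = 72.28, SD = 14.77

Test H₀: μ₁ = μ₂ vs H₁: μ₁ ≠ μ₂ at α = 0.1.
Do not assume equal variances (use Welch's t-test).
Welch's two-sample t-test:
H₀: μ₁ = μ₂
H₁: μ₁ ≠ μ₂
s₁²/n₁ = 15.12²/29 = 7.8833,  s₂²/n₂ = 14.77²/25 = 8.7261
SE = √(s₁²/n₁ + s₂²/n₂) = √(7.8833 + 8.7261) = 4.0755
df (Welch-Satterthwaite) = (s₁²/n₁ + s₂²/n₂)² / [(s₁²/n₁)²/(n₁-1) + (s₂²/n₂)²/(n₂-1)] ≈ 51.16
t = (x̄₁ - x̄₂) / SE = (81.18 - 72.28) / 4.0755 = 8.90 / 4.0755 = 2.184
p-value = 0.0336

Since p-value < α = 0.1, we reject H₀.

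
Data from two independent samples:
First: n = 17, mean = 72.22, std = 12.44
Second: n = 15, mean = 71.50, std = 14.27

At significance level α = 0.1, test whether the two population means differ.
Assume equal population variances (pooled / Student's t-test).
Student's two-sample t-test (equal variances):
H₀: μ₁ = μ₂
H₁: μ₁ ≠ μ₂
df = n₁ + n₂ - 2 = 30
Pooled variance s_p² = [(n₁-1)s₁² + (n₂-1)s₂²] / (n₁ + n₂ - 2) = [(16)(12.44²) + (14)(14.27²)] / 30 = 177.5639
SE = √(s_p²(1/n₁ + 1/n₂)) = √(177.5639 × (1/17 + 1/15)) = 4.7204
t = (x̄₁ - x̄₂) / SE = (72.22 - 71.50) / 4.7204 = 0.72 / 4.7204 = 0.153
p-value = 0.8798

Since p-value > α = 0.1, we fail to reject H₀.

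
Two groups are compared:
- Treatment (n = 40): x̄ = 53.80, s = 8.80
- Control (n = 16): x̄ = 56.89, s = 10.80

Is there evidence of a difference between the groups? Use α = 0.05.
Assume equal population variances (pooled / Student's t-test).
Student's two-sample t-test (equal variances):
H₀: μ₁ = μ₂
H₁: μ₁ ≠ μ₂
df = n₁ + n₂ - 2 = 54
Pooled variance s_p² = [(n₁-1)s₁² + (n₂-1)s₂²] / (n₁ + n₂ - 2) = [(39)(8.80²) + (15)(10.80²)] / 54 = 88.3289
SE = √(s_p²(1/n₁ + 1/n₂)) = √(88.3289 × (1/40 + 1/16)) = 2.7801
t = (x̄₁ - x̄₂) / SE = (53.80 - 56.89) / 2.7801 = -3.09 / 2.7801 = -1.111
p-value = 0.2713

Since p-value > α = 0.05, we fail to reject H₀.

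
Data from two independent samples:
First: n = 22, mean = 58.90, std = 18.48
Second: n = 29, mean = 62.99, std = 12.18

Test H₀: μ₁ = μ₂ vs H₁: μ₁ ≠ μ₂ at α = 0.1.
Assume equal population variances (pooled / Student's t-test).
Student's two-sample t-test (equal variances):
H₀: μ₁ = μ₂
H₁: μ₁ ≠ μ₂
df = n₁ + n₂ - 2 = 49
Pooled variance s_p² = [(n₁-1)s₁² + (n₂-1)s₂²] / (n₁ + n₂ - 2) = [(21)(18.48²) + (28)(12.18²)] / 49 = 231.1344
SE = √(s_p²(1/n₁ + 1/n₂)) = √(231.1344 × (1/22 + 1/29)) = 4.2984
t = (x̄₁ - x̄₂) / SE = (58.90 - 62.99) / 4.2984 = -4.09 / 4.2984 = -0.952
p-value = 0.3460

Since p-value > α = 0.1, we fail to reject H₀.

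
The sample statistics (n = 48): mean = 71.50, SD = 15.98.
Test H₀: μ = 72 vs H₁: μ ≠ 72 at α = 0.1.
One-sample t-test:
H₀: μ = 72
H₁: μ ≠ 72
df = n - 1 = 47
t = (x̄ - μ₀) / (s/√n) = (71.50 - 72) / (15.98/√48) = -0.217
p-value = 0.8293

Since p-value > α = 0.1, we fail to reject H₀.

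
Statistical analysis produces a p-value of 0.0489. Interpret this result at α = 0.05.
Since p = 0.0489 < α = 0.05, reject H₀.
There is sufficient evidence to reject the null hypothesis; the result is statistically significant at the 0.05 level.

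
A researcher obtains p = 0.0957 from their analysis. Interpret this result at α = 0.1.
Since p = 0.0957 < α = 0.1, reject H₀.
There is sufficient evidence to reject the null hypothesis; the result is statistically significant at the 0.1 level.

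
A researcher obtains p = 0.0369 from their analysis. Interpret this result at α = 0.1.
Since p = 0.0369 < α = 0.1, reject H₀.
There is sufficient evidence to reject the null hypothesis; the result is statistically significant at the 0.1 level.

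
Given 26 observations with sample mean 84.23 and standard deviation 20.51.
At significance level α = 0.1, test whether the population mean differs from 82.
One-sample t-test:
H₀: μ = 82
H₁: μ ≠ 82
df = n - 1 = 25
t = (x̄ - μ₀) / (s/√n) = (84.23 - 82) / (20.51/√26) = 0.554
p-value = 0.5842

Since p-value > α = 0.1, we fail to reject H₀.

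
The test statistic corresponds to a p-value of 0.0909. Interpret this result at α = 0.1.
Since p = 0.0909 < α = 0.1, reject H₀.
There is sufficient evidence to reject the null hypothesis; the result is statistically significant at the 0.1 level.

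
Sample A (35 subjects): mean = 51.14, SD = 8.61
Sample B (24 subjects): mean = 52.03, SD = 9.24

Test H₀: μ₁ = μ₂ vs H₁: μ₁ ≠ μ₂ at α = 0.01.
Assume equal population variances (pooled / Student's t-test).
Student's two-sample t-test (equal variances):
H₀: μ₁ = μ₂
H₁: μ₁ ≠ μ₂
df = n₁ + n₂ - 2 = 57
Pooled variance s_p² = [(n₁-1)s₁² + (n₂-1)s₂²] / (n₁ + n₂ - 2) = [(34)(8.61²) + (23)(9.24²)] / 57 = 78.6698
SE = √(s_p²(1/n₁ + 1/n₂)) = √(78.6698 × (1/35 + 1/24)) = 2.3507
t = (x̄₁ - x̄₂) / SE = (51.14 - 52.03) / 2.3507 = -0.89 / 2.3507 = -0.379
p-value = 0.7064

Since p-value > α = 0.01, we fail to reject H₀.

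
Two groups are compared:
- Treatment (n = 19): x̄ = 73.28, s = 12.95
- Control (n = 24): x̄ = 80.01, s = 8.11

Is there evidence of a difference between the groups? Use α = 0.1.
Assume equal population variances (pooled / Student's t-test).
Student's two-sample t-test (equal variances):
H₀: μ₁ = μ₂
H₁: μ₁ ≠ μ₂
df = n₁ + n₂ - 2 = 41
Pooled variance s_p² = [(n₁-1)s₁² + (n₂-1)s₂²] / (n₁ + n₂ - 2) = [(18)(12.95²) + (23)(8.11²)] / 41 = 110.5220
SE = √(s_p²(1/n₁ + 1/n₂)) = √(110.5220 × (1/19 + 1/24)) = 3.2283
t = (x̄₁ - x̄₂) / SE = (73.28 - 80.01) / 3.2283 = -6.73 / 3.2283 = -2.085
p-value = 0.0434

Since p-value < α = 0.1, we reject H₀.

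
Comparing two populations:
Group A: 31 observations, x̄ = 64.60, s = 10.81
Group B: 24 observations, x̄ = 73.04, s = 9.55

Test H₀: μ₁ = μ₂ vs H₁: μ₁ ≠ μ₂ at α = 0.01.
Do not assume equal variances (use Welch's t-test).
Welch's two-sample t-test:
H₀: μ₁ = μ₂
H₁: μ₁ ≠ μ₂
s₁²/n₁ = 10.81²/31 = 3.7696,  s₂²/n₂ = 9.55²/24 = 3.8001
SE = √(s₁²/n₁ + s₂²/n₂) = √(3.7696 + 3.8001) = 2.7513
df (Welch-Satterthwaite) = (s₁²/n₁ + s₂²/n₂)² / [(s₁²/n₁)²/(n₁-1) + (s₂²/n₂)²/(n₂-1)] ≈ 52.02
t = (x̄₁ - x̄₂) / SE = (64.60 - 73.04) / 2.7513 = -8.44 / 2.7513 = -3.068
p-value = 0.0034

Since p-value < α = 0.01, we reject H₀.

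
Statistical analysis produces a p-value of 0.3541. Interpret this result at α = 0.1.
Since p = 0.3541 > α = 0.1, fail to reject H₀.
There is insufficient evidence to reject the null hypothesis; the result is not statistically significant at the 0.1 level.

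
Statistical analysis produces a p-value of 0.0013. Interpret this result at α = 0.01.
Since p = 0.0013 < α = 0.01, reject H₀.
There is sufficient evidence to reject the null hypothesis; the result is statistically significant at the 0.01 level.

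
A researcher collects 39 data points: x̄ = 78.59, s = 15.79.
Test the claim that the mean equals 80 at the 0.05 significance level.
One-sample t-test:
H₀: μ = 80
H₁: μ ≠ 80
df = n - 1 = 38
t = (x̄ - μ₀) / (s/√n) = (78.59 - 80) / (15.79/√39) = -0.558
p-value = 0.5803

Since p-value > α = 0.05, we fail to reject H₀.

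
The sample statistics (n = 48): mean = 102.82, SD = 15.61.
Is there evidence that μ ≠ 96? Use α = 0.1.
One-sample t-test:
H₀: μ = 96
H₁: μ ≠ 96
df = n - 1 = 47
t = (x̄ - μ₀) / (s/√n) = (102.82 - 96) / (15.61/√48) = 3.027
p-value = 0.0040

Since p-value < α = 0.1, we reject H₀.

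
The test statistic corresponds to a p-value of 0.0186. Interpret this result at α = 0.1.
Since p = 0.0186 < α = 0.1, reject H₀.
There is sufficient evidence to reject the null hypothesis; the result is statistically significant at the 0.1 level.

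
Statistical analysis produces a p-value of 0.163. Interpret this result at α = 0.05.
Since p = 0.163 > α = 0.05, fail to reject H₀.
There is insufficient evidence to reject the null hypothesis; the result is not statistically significant at the 0.05 level.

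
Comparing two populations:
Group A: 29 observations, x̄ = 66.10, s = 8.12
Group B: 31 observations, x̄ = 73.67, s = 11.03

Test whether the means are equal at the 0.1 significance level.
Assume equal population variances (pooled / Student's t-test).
Student's two-sample t-test (equal variances):
H₀: μ₁ = μ₂
H₁: μ₁ ≠ μ₂
df = n₁ + n₂ - 2 = 58
Pooled variance s_p² = [(n₁-1)s₁² + (n₂-1)s₂²] / (n₁ + n₂ - 2) = [(28)(8.12²) + (30)(11.03²)] / 58 = 94.7585
SE = √(s_p²(1/n₁ + 1/n₂)) = √(94.7585 × (1/29 + 1/31)) = 2.5148
t = (x̄₁ - x̄₂) / SE = (66.10 - 73.67) / 2.5148 = -7.57 / 2.5148 = -3.010
p-value = 0.0039

Since p-value < α = 0.1, we reject H₀.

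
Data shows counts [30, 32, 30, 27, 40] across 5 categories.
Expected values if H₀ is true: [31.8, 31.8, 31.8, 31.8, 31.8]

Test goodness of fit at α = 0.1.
Chi-square goodness of fit test:
H₀: observed counts match expected distribution
H₁: observed counts differ from expected distribution
df = k - 1 = 4
χ² = Σ(O - E)²/E
   = (30 - 31.8)²/31.8 + (32 - 31.8)²/31.8 + (30 - 31.8)²/31.8 + (27 - 31.8)²/31.8 + (40 - 31.8)²/31.8
   = 0.102 + 0.001 + 0.102 + 0.725 + 2.114
   = 3.04
p-value = 0.5505

Since p-value > α = 0.1, we fail to reject H₀.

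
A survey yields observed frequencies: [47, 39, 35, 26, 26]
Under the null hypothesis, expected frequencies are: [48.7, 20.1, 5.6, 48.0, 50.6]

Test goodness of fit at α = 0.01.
Chi-square goodness of fit test:
H₀: observed counts match expected distribution
H₁: observed counts differ from expected distribution
df = k - 1 = 4
χ² = Σ(O - E)²/E
   = (47 - 48.7)²/48.7 + (39 - 20.1)²/20.1 + (35 - 5.6)²/5.6 + (26 - 48.0)²/48.0 + (26 - 50.6)²/50.6
   = 0.059 + 17.772 + 154.350 + 10.083 + 11.960
   = 194.22
p-value < 0.0001

Since p-value < α = 0.01, we reject H₀.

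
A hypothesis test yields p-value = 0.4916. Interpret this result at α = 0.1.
Since p = 0.4916 > α = 0.1, fail to reject H₀.
There is insufficient evidence to reject the null hypothesis; the result is not statistically significant at the 0.1 level.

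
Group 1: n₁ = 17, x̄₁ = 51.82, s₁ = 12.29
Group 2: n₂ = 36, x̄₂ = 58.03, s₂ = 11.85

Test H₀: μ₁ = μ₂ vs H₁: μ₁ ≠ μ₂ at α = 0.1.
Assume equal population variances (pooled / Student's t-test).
Student's two-sample t-test (equal variances):
H₀: μ₁ = μ₂
H₁: μ₁ ≠ μ₂
df = n₁ + n₂ - 2 = 51
Pooled variance s_p² = [(n₁-1)s₁² + (n₂-1)s₂²] / (n₁ + n₂ - 2) = [(16)(12.29²) + (35)(11.85²)] / 51 = 143.7548
SE = √(s_p²(1/n₁ + 1/n₂)) = √(143.7548 × (1/17 + 1/36)) = 3.5284
t = (x̄₁ - x̄₂) / SE = (51.82 - 58.03) / 3.5284 = -6.21 / 3.5284 = -1.760
p-value = 0.0844

Since p-value < α = 0.1, we reject H₀.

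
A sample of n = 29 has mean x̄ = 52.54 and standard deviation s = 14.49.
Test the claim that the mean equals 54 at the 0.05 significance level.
One-sample t-test:
H₀: μ = 54
H₁: μ ≠ 54
df = n - 1 = 28
t = (x̄ - μ₀) / (s/√n) = (52.54 - 54) / (14.49/√29) = -0.543
p-value = 0.5917

Since p-value > α = 0.05, we fail to reject H₀.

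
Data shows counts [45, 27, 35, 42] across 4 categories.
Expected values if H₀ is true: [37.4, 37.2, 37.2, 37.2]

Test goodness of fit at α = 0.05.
Chi-square goodness of fit test:
H₀: observed counts match expected distribution
H₁: observed counts differ from expected distribution
df = k - 1 = 3
χ² = Σ(O - E)²/E
   = (45 - 37.4)²/37.4 + (27 - 37.2)²/37.2 + (35 - 37.2)²/37.2 + (42 - 37.2)²/37.2
   = 1.544 + 2.797 + 0.130 + 0.619
   = 5.09
p-value = 0.1653

Since p-value > α = 0.05, we fail to reject H₀.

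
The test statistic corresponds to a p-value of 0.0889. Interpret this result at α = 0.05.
Since p = 0.0889 > α = 0.05, fail to reject H₀.
There is insufficient evidence to reject the null hypothesis; the result is not statistically significant at the 0.05 level.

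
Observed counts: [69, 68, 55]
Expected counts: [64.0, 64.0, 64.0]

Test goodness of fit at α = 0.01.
Chi-square goodness of fit test:
H₀: observed counts match expected distribution
H₁: observed counts differ from expected distribution
df = k - 1 = 2
χ² = Σ(O - E)²/E
   = (69 - 64.0)²/64.0 + (68 - 64.0)²/64.0 + (55 - 64.0)²/64.0
   = 0.391 + 0.250 + 1.266
   = 1.91
p-value = 0.3855

Since p-value > α = 0.01, we fail to reject H₀.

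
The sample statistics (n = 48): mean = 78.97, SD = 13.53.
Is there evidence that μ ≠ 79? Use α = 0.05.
One-sample t-test:
H₀: μ = 79
H₁: μ ≠ 79
df = n - 1 = 47
t = (x̄ - μ₀) / (s/√n) = (78.97 - 79) / (13.53/√48) = -0.015
p-value = 0.9878

Since p-value > α = 0.05, we fail to reject H₀.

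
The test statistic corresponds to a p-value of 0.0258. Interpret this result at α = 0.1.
Since p = 0.0258 < α = 0.1, reject H₀.
There is sufficient evidence to reject the null hypothesis; the result is statistically significant at the 0.1 level.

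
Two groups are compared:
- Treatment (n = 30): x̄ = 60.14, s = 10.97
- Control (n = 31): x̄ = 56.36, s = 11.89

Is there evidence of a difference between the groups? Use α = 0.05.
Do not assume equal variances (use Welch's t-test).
Welch's two-sample t-test:
H₀: μ₁ = μ₂
H₁: μ₁ ≠ μ₂
s₁²/n₁ = 10.97²/30 = 4.0114,  s₂²/n₂ = 11.89²/31 = 4.5604
SE = √(s₁²/n₁ + s₂²/n₂) = √(4.0114 + 4.5604) = 2.9278
df (Welch-Satterthwaite) = (s₁²/n₁ + s₂²/n₂)² / [(s₁²/n₁)²/(n₁-1) + (s₂²/n₂)²/(n₂-1)] ≈ 58.87
t = (x̄₁ - x̄₂) / SE = (60.14 - 56.36) / 2.9278 = 3.78 / 2.9278 = 1.291
p-value = 0.2017

Since p-value > α = 0.05, we fail to reject H₀.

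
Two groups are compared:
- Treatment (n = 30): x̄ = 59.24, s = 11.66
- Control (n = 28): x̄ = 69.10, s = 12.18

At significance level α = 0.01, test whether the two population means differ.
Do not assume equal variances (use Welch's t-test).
Welch's two-sample t-test:
H₀: μ₁ = μ₂
H₁: μ₁ ≠ μ₂
s₁²/n₁ = 11.66²/30 = 4.5319,  s₂²/n₂ = 12.18²/28 = 5.2983
SE = √(s₁²/n₁ + s₂²/n₂) = √(4.5319 + 5.2983) = 3.1353
df (Welch-Satterthwaite) = (s₁²/n₁ + s₂²/n₂)² / [(s₁²/n₁)²/(n₁-1) + (s₂²/n₂)²/(n₂-1)] ≈ 55.28
t = (x̄₁ - x̄₂) / SE = (59.24 - 69.10) / 3.1353 = -9.86 / 3.1353 = -3.145
p-value = 0.0027

Since p-value < α = 0.01, we reject H₀.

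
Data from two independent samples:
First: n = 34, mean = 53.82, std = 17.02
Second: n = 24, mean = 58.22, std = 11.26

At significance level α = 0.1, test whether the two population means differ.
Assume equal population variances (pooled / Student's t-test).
Student's two-sample t-test (equal variances):
H₀: μ₁ = μ₂
H₁: μ₁ ≠ μ₂
df = n₁ + n₂ - 2 = 56
Pooled variance s_p² = [(n₁-1)s₁² + (n₂-1)s₂²] / (n₁ + n₂ - 2) = [(33)(17.02²) + (23)(11.26²)] / 56 = 222.7780
SE = √(s_p²(1/n₁ + 1/n₂)) = √(222.7780 × (1/34 + 1/24)) = 3.9793
t = (x̄₁ - x̄₂) / SE = (53.82 - 58.22) / 3.9793 = -4.40 / 3.9793 = -1.106
p-value = 0.2736

Since p-value > α = 0.1, we fail to reject H₀.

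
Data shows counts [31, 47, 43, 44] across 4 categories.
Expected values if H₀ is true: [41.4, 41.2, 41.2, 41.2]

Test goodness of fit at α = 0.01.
Chi-square goodness of fit test:
H₀: observed counts match expected distribution
H₁: observed counts differ from expected distribution
df = k - 1 = 3
χ² = Σ(O - E)²/E
   = (31 - 41.4)²/41.4 + (47 - 41.2)²/41.2 + (43 - 41.2)²/41.2 + (44 - 41.2)²/41.2
   = 2.613 + 0.817 + 0.079 + 0.190
   = 3.70
p-value = 0.2960

Since p-value > α = 0.01, we fail to reject H₀.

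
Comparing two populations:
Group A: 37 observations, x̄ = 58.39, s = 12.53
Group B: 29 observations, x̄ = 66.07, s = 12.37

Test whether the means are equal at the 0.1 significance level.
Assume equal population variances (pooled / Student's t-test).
Student's two-sample t-test (equal variances):
H₀: μ₁ = μ₂
H₁: μ₁ ≠ μ₂
df = n₁ + n₂ - 2 = 64
Pooled variance s_p² = [(n₁-1)s₁² + (n₂-1)s₂²] / (n₁ + n₂ - 2) = [(36)(12.53²) + (28)(12.37²)] / 64 = 155.2579
SE = √(s_p²(1/n₁ + 1/n₂)) = √(155.2579 × (1/37 + 1/29)) = 3.0903
t = (x̄₁ - x̄₂) / SE = (58.39 - 66.07) / 3.0903 = -7.68 / 3.0903 = -2.485
p-value = 0.0156

Since p-value < α = 0.1, we reject H₀.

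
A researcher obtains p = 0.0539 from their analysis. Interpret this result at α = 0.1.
Since p = 0.0539 < α = 0.1, reject H₀.
There is sufficient evidence to reject the null hypothesis; the result is statistically significant at the 0.1 level.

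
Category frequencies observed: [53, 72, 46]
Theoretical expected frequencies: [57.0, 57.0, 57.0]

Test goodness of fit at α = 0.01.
Chi-square goodness of fit test:
H₀: observed counts match expected distribution
H₁: observed counts differ from expected distribution
df = k - 1 = 2
χ² = Σ(O - E)²/E
   = (53 - 57.0)²/57.0 + (72 - 57.0)²/57.0 + (46 - 57.0)²/57.0
   = 0.281 + 3.947 + 2.123
   = 6.35
p-value = 0.0418

Since p-value > α = 0.01, we fail to reject H₀.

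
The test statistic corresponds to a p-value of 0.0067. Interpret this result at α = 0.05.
Since p = 0.0067 < α = 0.05, reject H₀.
There is sufficient evidence to reject the null hypothesis; the result is statistically significant at the 0.05 level.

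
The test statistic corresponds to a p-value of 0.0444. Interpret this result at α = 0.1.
Since p = 0.0444 < α = 0.1, reject H₀.
There is sufficient evidence to reject the null hypothesis; the result is statistically significant at the 0.1 level.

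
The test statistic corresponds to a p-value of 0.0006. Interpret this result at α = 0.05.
Since p = 0.0006 < α = 0.05, reject H₀.
There is sufficient evidence to reject the null hypothesis; the result is statistically significant at the 0.05 level.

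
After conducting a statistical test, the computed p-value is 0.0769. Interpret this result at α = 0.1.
Since p = 0.0769 < α = 0.1, reject H₀.
There is sufficient evidence to reject the null hypothesis; the result is statistically significant at the 0.1 level.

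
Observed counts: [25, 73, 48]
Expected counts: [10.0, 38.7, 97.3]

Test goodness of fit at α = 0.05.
Chi-square goodness of fit test:
H₀: observed counts match expected distribution
H₁: observed counts differ from expected distribution
df = k - 1 = 2
χ² = Σ(O - E)²/E
   = (25 - 10.0)²/10.0 + (73 - 38.7)²/38.7 + (48 - 97.3)²/97.3
   = 22.500 + 30.400 + 24.979
   = 77.88
p-value < 0.0001

Since p-value < α = 0.05, we reject H₀.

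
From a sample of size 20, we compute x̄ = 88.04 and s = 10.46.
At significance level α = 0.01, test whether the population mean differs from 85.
One-sample t-test:
H₀: μ = 85
H₁: μ ≠ 85
df = n - 1 = 19
t = (x̄ - μ₀) / (s/√n) = (88.04 - 85) / (10.46/√20) = 1.300
p-value = 0.2092

Since p-value > α = 0.01, we fail to reject H₀.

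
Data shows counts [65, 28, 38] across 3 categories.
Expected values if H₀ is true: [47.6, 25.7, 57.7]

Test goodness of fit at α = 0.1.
Chi-square goodness of fit test:
H₀: observed counts match expected distribution
H₁: observed counts differ from expected distribution
df = k - 1 = 2
χ² = Σ(O - E)²/E
   = (65 - 47.6)²/47.6 + (28 - 25.7)²/25.7 + (38 - 57.7)²/57.7
   = 6.361 + 0.206 + 6.726
   = 13.29
p-value = 0.0013

Since p-value < α = 0.1, we reject H₀.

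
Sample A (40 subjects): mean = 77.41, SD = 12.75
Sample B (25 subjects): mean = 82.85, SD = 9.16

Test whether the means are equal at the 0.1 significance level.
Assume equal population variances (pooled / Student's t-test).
Student's two-sample t-test (equal variances):
H₀: μ₁ = μ₂
H₁: μ₁ ≠ μ₂
df = n₁ + n₂ - 2 = 63
Pooled variance s_p² = [(n₁-1)s₁² + (n₂-1)s₂²] / (n₁ + n₂ - 2) = [(39)(12.75²) + (24)(9.16²)] / 63 = 132.5980
SE = √(s_p²(1/n₁ + 1/n₂)) = √(132.5980 × (1/40 + 1/25)) = 2.9358
t = (x̄₁ - x̄₂) / SE = (77.41 - 82.85) / 2.9358 = -5.44 / 2.9358 = -1.853
p-value = 0.0686

Since p-value < α = 0.1, we reject H₀.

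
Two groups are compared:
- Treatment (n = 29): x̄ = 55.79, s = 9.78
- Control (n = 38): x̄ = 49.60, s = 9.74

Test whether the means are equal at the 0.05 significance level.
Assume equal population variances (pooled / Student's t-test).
Student's two-sample t-test (equal variances):
H₀: μ₁ = μ₂
H₁: μ₁ ≠ μ₂
df = n₁ + n₂ - 2 = 65
Pooled variance s_p² = [(n₁-1)s₁² + (n₂-1)s₂²] / (n₁ + n₂ - 2) = [(28)(9.78²) + (37)(9.74²)] / 65 = 95.2039
SE = √(s_p²(1/n₁ + 1/n₂)) = √(95.2039 × (1/29 + 1/38)) = 2.4059
t = (x̄₁ - x̄₂) / SE = (55.79 - 49.60) / 2.4059 = 6.19 / 2.4059 = 2.573
p-value = 0.0124

Since p-value < α = 0.05, we reject H₀.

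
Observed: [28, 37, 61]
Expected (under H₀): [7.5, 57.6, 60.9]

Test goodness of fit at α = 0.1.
Chi-square goodness of fit test:
H₀: observed counts match expected distribution
H₁: observed counts differ from expected distribution
df = k - 1 = 2
χ² = Σ(O - E)²/E
   = (28 - 7.5)²/7.5 + (37 - 57.6)²/57.6 + (61 - 60.9)²/60.9
   = 56.033 + 7.367 + 0.000
   = 63.40
p-value < 0.0001

Since p-value < α = 0.1, we reject H₀.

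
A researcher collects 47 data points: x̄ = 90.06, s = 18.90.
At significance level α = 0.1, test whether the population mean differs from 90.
One-sample t-test:
H₀: μ = 90
H₁: μ ≠ 90
df = n - 1 = 46
t = (x̄ - μ₀) / (s/√n) = (90.06 - 90) / (18.90/√47) = 0.022
p-value = 0.9827

Since p-value > α = 0.1, we fail to reject H₀.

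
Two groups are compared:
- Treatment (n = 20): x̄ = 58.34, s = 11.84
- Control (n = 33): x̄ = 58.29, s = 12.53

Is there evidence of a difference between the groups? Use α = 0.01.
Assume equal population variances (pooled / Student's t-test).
Student's two-sample t-test (equal variances):
H₀: μ₁ = μ₂
H₁: μ₁ ≠ μ₂
df = n₁ + n₂ - 2 = 51
Pooled variance s_p² = [(n₁-1)s₁² + (n₂-1)s₂²] / (n₁ + n₂ - 2) = [(19)(11.84²) + (32)(12.53²)] / 51 = 150.7364
SE = √(s_p²(1/n₁ + 1/n₂)) = √(150.7364 × (1/20 + 1/33)) = 3.4792
t = (x̄₁ - x̄₂) / SE = (58.34 - 58.29) / 3.4792 = 0.05 / 3.4792 = 0.014
p-value = 0.9886

Since p-value > α = 0.01, we fail to reject H₀.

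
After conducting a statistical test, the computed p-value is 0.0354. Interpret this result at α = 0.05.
Since p = 0.0354 < α = 0.05, reject H₀.
There is sufficient evidence to reject the null hypothesis; the result is statistically significant at the 0.05 level.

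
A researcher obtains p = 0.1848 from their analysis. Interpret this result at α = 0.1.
Since p = 0.1848 > α = 0.1, fail to reject H₀.
There is insufficient evidence to reject the null hypothesis; the result is not statistically significant at the 0.1 level.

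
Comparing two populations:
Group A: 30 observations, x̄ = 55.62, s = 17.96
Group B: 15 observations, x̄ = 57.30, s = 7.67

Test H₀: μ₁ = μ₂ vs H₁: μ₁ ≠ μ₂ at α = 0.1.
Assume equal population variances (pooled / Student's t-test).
Student's two-sample t-test (equal variances):
H₀: μ₁ = μ₂
H₁: μ₁ ≠ μ₂
df = n₁ + n₂ - 2 = 43
Pooled variance s_p² = [(n₁-1)s₁² + (n₂-1)s₂²] / (n₁ + n₂ - 2) = [(29)(17.96²) + (14)(7.67²)] / 43 = 236.6951
SE = √(s_p²(1/n₁ + 1/n₂)) = √(236.6951 × (1/30 + 1/15)) = 4.8651
t = (x̄₁ - x̄₂) / SE = (55.62 - 57.30) / 4.8651 = -1.68 / 4.8651 = -0.345
p-value = 0.7315

Since p-value > α = 0.1, we fail to reject H₀.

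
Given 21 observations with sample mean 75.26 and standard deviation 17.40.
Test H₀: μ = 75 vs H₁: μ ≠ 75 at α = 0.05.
One-sample t-test:
H₀: μ = 75
H₁: μ ≠ 75
df = n - 1 = 20
t = (x̄ - μ₀) / (s/√n) = (75.26 - 75) / (17.40/√21) = 0.068
p-value = 0.9461

Since p-value > α = 0.05, we fail to reject H₀.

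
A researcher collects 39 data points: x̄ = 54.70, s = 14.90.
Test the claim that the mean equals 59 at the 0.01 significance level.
One-sample t-test:
H₀: μ = 59
H₁: μ ≠ 59
df = n - 1 = 38
t = (x̄ - μ₀) / (s/√n) = (54.70 - 59) / (14.90/√39) = -1.802
p-value = 0.0794

Since p-value > α = 0.01, we fail to reject H₀.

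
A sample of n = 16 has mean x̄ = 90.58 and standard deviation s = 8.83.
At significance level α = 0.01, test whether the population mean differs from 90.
One-sample t-test:
H₀: μ = 90
H₁: μ ≠ 90
df = n - 1 = 15
t = (x̄ - μ₀) / (s/√n) = (90.58 - 90) / (8.83/√16) = 0.263
p-value = 0.7963

Since p-value > α = 0.01, we fail to reject H₀.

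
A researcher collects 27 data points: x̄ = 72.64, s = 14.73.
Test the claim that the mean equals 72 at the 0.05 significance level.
One-sample t-test:
H₀: μ = 72
H₁: μ ≠ 72
df = n - 1 = 26
t = (x̄ - μ₀) / (s/√n) = (72.64 - 72) / (14.73/√27) = 0.226
p-value = 0.8231

Since p-value > α = 0.05, we fail to reject H₀.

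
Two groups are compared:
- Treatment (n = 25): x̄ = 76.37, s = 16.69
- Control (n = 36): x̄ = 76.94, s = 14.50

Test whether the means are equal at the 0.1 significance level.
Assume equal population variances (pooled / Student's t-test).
Student's two-sample t-test (equal variances):
H₀: μ₁ = μ₂
H₁: μ₁ ≠ μ₂
df = n₁ + n₂ - 2 = 59
Pooled variance s_p² = [(n₁-1)s₁² + (n₂-1)s₂²] / (n₁ + n₂ - 2) = [(24)(16.69²) + (35)(14.50²)] / 59 = 238.0355
SE = √(s_p²(1/n₁ + 1/n₂)) = √(238.0355 × (1/25 + 1/36)) = 4.0167
t = (x̄₁ - x̄₂) / SE = (76.37 - 76.94) / 4.0167 = -0.57 / 4.0167 = -0.142
p-value = 0.8876

Since p-value > α = 0.1, we fail to reject H₀.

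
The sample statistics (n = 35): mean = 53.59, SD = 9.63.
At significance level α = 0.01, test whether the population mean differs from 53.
One-sample t-test:
H₀: μ = 53
H₁: μ ≠ 53
df = n - 1 = 34
t = (x̄ - μ₀) / (s/√n) = (53.59 - 53) / (9.63/√35) = 0.362
p-value = 0.7193

Since p-value > α = 0.01, we fail to reject H₀.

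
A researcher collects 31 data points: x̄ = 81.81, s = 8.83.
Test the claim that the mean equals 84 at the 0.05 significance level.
One-sample t-test:
H₀: μ = 84
H₁: μ ≠ 84
df = n - 1 = 30
t = (x̄ - μ₀) / (s/√n) = (81.81 - 84) / (8.83/√31) = -1.381
p-value = 0.1775

Since p-value > α = 0.05, we fail to reject H₀.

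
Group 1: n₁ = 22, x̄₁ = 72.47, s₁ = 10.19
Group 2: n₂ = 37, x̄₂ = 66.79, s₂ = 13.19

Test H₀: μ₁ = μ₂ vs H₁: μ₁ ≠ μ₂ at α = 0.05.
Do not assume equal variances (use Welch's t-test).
Welch's two-sample t-test:
H₀: μ₁ = μ₂
H₁: μ₁ ≠ μ₂
s₁²/n₁ = 10.19²/22 = 4.7198,  s₂²/n₂ = 13.19²/37 = 4.7021
SE = √(s₁²/n₁ + s₂²/n₂) = √(4.7198 + 4.7021) = 3.0695
df (Welch-Satterthwaite) = (s₁²/n₁ + s₂²/n₂)² / [(s₁²/n₁)²/(n₁-1) + (s₂²/n₂)²/(n₂-1)] ≈ 53.00
t = (x̄₁ - x̄₂) / SE = (72.47 - 66.79) / 3.0695 = 5.68 / 3.0695 = 1.850
p-value = 0.0698

Since p-value > α = 0.05, we fail to reject H₀.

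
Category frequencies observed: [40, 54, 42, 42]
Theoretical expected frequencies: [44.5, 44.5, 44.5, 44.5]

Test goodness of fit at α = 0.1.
Chi-square goodness of fit test:
H₀: observed counts match expected distribution
H₁: observed counts differ from expected distribution
df = k - 1 = 3
χ² = Σ(O - E)²/E
   = (40 - 44.5)²/44.5 + (54 - 44.5)²/44.5 + (42 - 44.5)²/44.5 + (42 - 44.5)²/44.5
   = 0.455 + 2.028 + 0.140 + 0.140
   = 2.76
p-value = 0.4295

Since p-value > α = 0.1, we fail to reject H₀.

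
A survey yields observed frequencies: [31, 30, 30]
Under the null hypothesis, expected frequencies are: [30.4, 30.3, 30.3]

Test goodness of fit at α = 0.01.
Chi-square goodness of fit test:
H₀: observed counts match expected distribution
H₁: observed counts differ from expected distribution
df = k - 1 = 2
χ² = Σ(O - E)²/E
   = (31 - 30.4)²/30.4 + (30 - 30.3)²/30.3 + (30 - 30.3)²/30.3
   = 0.012 + 0.003 + 0.003
   = 0.02
p-value = 0.9911

Since p-value > α = 0.01, we fail to reject H₀.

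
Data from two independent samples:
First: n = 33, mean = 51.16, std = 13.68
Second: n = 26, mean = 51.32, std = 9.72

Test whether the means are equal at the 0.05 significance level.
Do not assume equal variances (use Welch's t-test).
Welch's two-sample t-test:
H₀: μ₁ = μ₂
H₁: μ₁ ≠ μ₂
s₁²/n₁ = 13.68²/33 = 5.6710,  s₂²/n₂ = 9.72²/26 = 3.6338
SE = √(s₁²/n₁ + s₂²/n₂) = √(5.6710 + 3.6338) = 3.0504
df (Welch-Satterthwaite) = (s₁²/n₁ + s₂²/n₂)² / [(s₁²/n₁)²/(n₁-1) + (s₂²/n₂)²/(n₂-1)] ≈ 56.47
t = (x̄₁ - x̄₂) / SE = (51.16 - 51.32) / 3.0504 = -0.16 / 3.0504 = -0.052
p-value = 0.9584

Since p-value > α = 0.05, we fail to reject H₀.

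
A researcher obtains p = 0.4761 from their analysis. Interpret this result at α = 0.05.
Since p = 0.4761 > α = 0.05, fail to reject H₀.
There is insufficient evidence to reject the null hypothesis; the result is not statistically significant at the 0.05 level.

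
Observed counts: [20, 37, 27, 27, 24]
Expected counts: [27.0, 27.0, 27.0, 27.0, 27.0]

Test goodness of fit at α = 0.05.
Chi-square goodness of fit test:
H₀: observed counts match expected distribution
H₁: observed counts differ from expected distribution
df = k - 1 = 4
χ² = Σ(O - E)²/E
   = (20 - 27.0)²/27.0 + (37 - 27.0)²/27.0 + (27 - 27.0)²/27.0 + (27 - 27.0)²/27.0 + (24 - 27.0)²/27.0
   = 1.815 + 3.704 + 0.000 + 0.000 + 0.333
   = 5.85
p-value = 0.2105

Since p-value > α = 0.05, we fail to reject H₀.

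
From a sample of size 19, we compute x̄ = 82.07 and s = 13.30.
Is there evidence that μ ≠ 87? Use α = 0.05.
One-sample t-test:
H₀: μ = 87
H₁: μ ≠ 87
df = n - 1 = 18
t = (x̄ - μ₀) / (s/√n) = (82.07 - 87) / (13.30/√19) = -1.616
p-value = 0.1235

Since p-value > α = 0.05, we fail to reject H₀.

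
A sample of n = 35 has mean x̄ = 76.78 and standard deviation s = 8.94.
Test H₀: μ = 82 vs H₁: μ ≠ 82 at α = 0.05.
One-sample t-test:
H₀: μ = 82
H₁: μ ≠ 82
df = n - 1 = 34
t = (x̄ - μ₀) / (s/√n) = (76.78 - 82) / (8.94/√35) = -3.454
p-value = 0.0015

Since p-value < α = 0.05, we reject H₀.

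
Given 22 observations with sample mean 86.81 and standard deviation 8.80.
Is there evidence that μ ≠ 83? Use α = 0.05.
One-sample t-test:
H₀: μ = 83
H₁: μ ≠ 83
df = n - 1 = 21
t = (x̄ - μ₀) / (s/√n) = (86.81 - 83) / (8.80/√22) = 2.031
p-value = 0.0551

Since p-value > α = 0.05, we fail to reject H₀.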